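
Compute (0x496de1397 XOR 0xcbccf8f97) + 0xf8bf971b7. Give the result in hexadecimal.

0x17b60b0db7

First 0x496de1397 XOR 0xcbccf8f97 = 0x82a119c00.
Add column by column in base 16, right to left:
  0+7 = 7
  0+b = b
  c+1 = d
  9+7 = 0 carry 1
  1+9+1 = b
  1+f = 0 carry 1
  a+b+1 = 6 carry 1
  2+8+1 = b
  8+f = 7 carry 1
  final carry 1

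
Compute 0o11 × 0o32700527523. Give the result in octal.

0o361706024753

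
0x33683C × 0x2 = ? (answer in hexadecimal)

Multiply each base-16 digit by 2, carrying:
  C×2 = 24 → write 8 carry 1
  3×2+1 = 7 → write 7
  8×2 = 16 → write 0 carry 1
  6×2+1 = 13 → write D
  3×2 = 6 → write 6
  3×2 = 6 → write 6

0x66D078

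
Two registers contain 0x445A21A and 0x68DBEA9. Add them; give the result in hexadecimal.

0xAD360C3

Add column by column in base 16, right to left:
  A+9 = 3 carry 1
  1+A+1 = C
  2+E = 0 carry 1
  A+B+1 = 6 carry 1
  5+D+1 = 3 carry 1
  4+8+1 = D
  4+6 = A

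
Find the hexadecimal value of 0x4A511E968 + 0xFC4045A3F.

Add column by column in base 16, right to left:
  8+F = 7 carry 1
  6+3+1 = A
  9+A = 3 carry 1
  E+5+1 = 4 carry 1
  1+4+1 = 6
  1+0 = 1
  5+4 = 9
  A+C = 6 carry 1
  4+F+1 = 4 carry 1
  final carry 1

0x14691643A7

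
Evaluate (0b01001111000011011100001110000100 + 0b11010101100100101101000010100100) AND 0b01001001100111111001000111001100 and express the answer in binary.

0b100000001001000000001000

Add column by column in base 2, right to left:
  0+0 = 0
  0+0 = 0
  1+1 = 0 carry 1
  0+0+1 = 1
  0+0 = 0
  0+1 = 1
  0+0 = 0
  1+1 = 0 carry 1
  1+0+1 = 0 carry 1
  1+0+1 = 0 carry 1
  0+0+1 = 1
  0+0 = 0
  0+1 = 1
  0+0 = 0
  1+1 = 0 carry 1
  1+1+1 = 1 carry 1
  1+0+1 = 0 carry 1
  0+1+1 = 0 carry 1
  1+0+1 = 0 carry 1
  1+0+1 = 0 carry 1
  0+1+1 = 0 carry 1
  0+0+1 = 1
  0+0 = 0
  0+1 = 1
  1+1 = 0 carry 1
  1+0+1 = 0 carry 1
  1+1+1 = 1 carry 1
  1+0+1 = 0 carry 1
  0+1+1 = 0 carry 1
  0+0+1 = 1
  1+1 = 0 carry 1
  0+1+1 = 0 carry 1
  final carry 1
Sum = 0b100100100101000001001010000101000; now AND with 0b01001001100111111001000111001100:
  100100100101000001001010000101000
& 001001001100111111001000111001100
= 000000000100000001001000000001000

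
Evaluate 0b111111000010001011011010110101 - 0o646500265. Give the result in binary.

0o646500265 = 0b110100110101000000010110101 in binary.
Subtract column by column in base 2:
  1-1 → 0
  0-0 → 0
  1-1 → 0
  0-0 → 0
  1-1 → 0
  1-1 → 0
  0-0 → 0
  1-1 → 0
  0-0 → 0
  1-0 → 1
  1-0 → 1
  0-0 → 0
  1-0 → 1
  1-0 → 1
  0-0 → 0
  1-1 → 0
  0-0 → 0
  0-1 → 1 (borrow)
  0-0-1 → 1 (borrow)
  1-1-1 → 1 (borrow)
  0-1-1 → 0 (borrow)
  0-0-1 → 1 (borrow)
  0-0-1 → 1 (borrow)
  0-1-1 → 0 (borrow)
  1-0-1 → 0
  1-1 → 0
  1-1 → 0
  1-0 → 1
  1-0 → 1
  1-0 → 1

0b111000011011100011011000000000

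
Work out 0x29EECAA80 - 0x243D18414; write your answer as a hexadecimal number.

Subtract column by column in base 16:
  0-4 → C (borrow)
  8-1-1 → 6
  A-4 → 6
  A-8 → 2
  C-1 → B
  E-D → 1
  E-3 → B
  9-4 → 5
  2-2 → 0

0x5B1B266C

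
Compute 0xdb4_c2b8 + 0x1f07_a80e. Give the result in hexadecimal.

Add column by column in base 16, right to left:
  8+e = 6 carry 1
  b+0+1 = c
  2+8 = a
  c+a = 6 carry 1
  4+7+1 = c
  b+0 = b
  d+f = c carry 1
  0+1+1 = 2

0x2cbc6ac6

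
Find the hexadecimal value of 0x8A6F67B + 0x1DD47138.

0x267B67B3

Add column by column in base 16, right to left:
  B+8 = 3 carry 1
  7+3+1 = B
  6+1 = 7
  F+7 = 6 carry 1
  6+4+1 = B
  A+D = 7 carry 1
  8+D+1 = 6 carry 1
  0+1+1 = 2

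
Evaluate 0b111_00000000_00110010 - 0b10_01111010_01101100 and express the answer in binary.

0b1001000010111000110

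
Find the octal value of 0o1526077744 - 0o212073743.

Subtract column by column in base 8:
  4-3 → 1
  4-4 → 0
  7-7 → 0
  7-3 → 4
  7-7 → 0
  0-0 → 0
  6-2 → 4
  2-1 → 1
  5-2 → 3
  1-0 → 1

0o1314004001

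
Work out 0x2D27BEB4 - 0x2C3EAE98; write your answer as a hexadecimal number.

Subtract column by column in base 16:
  4-8 → C (borrow)
  B-9-1 → 1
  E-E → 0
  B-A → 1
  7-E → 9 (borrow)
  2-3-1 → E (borrow)
  D-C-1 → 0
  2-2 → 0

0xE9101C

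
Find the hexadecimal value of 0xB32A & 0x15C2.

AND each hex digit independently (no carries):
  B&1=1, 3&5=1, 2&C=0, A&2=2

0x1102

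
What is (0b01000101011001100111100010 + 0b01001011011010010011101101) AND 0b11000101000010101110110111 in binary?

0b10000000000010101010000111

Add column by column in base 2, right to left:
  0+1 = 1
  1+0 = 1
  0+1 = 1
  0+1 = 1
  0+0 = 0
  1+1 = 0 carry 1
  1+1+1 = 1 carry 1
  1+1+1 = 1 carry 1
  1+0+1 = 0 carry 1
  0+0+1 = 1
  0+1 = 1
  1+0 = 1
  1+0 = 1
  0+1 = 1
  0+0 = 0
  1+1 = 0 carry 1
  1+1+1 = 1 carry 1
  0+0+1 = 1
  1+1 = 0 carry 1
  0+1+1 = 0 carry 1
  1+0+1 = 0 carry 1
  0+1+1 = 0 carry 1
  0+0+1 = 1
  0+0 = 0
  1+1 = 0 carry 1
  final carry 1
Sum = 0b10010000110011111011001111; now AND with 0b11000101000010101110110111:
  10010000110011111011001111
& 11000101000010101110110111
= 10000000000010101010000111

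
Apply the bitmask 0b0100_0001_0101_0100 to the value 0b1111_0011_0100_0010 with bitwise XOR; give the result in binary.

0b1011001000010110

XOR bit by bit (1 where the bits differ):
  1111001101000010
^ 0100000101010100
= 1011001000010110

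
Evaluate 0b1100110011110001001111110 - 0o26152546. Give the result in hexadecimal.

0b1100110011110001001111110 = 0x199e27e in hexadecimal.
0o26152546 = 0x58d566 in hexadecimal.
Subtract column by column in base 16:
  e-6 → 8
  7-6 → 1
  2-5 → d (borrow)
  e-d-1 → 0
  9-8 → 1
  9-5 → 4
  1-0 → 1

0x1410d18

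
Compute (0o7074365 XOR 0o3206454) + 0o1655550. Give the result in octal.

0o6150501

First 0o7074365 XOR 0o3206454 = 0o4272731.
Add column by column in base 8, right to left:
  1+0 = 1
  3+5 = 0 carry 1
  7+5+1 = 5 carry 1
  2+5+1 = 0 carry 1
  7+5+1 = 5 carry 1
  2+6+1 = 1 carry 1
  4+1+1 = 6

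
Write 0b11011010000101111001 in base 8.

Group the bits in threes: 011 011 010 000 101 111 001 → 3320571.

0o3320571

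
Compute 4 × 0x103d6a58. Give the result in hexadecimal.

0x40f5a960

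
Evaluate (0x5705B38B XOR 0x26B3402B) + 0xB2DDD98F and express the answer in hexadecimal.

First 0x5705B38B XOR 0x26B3402B = 0x71B6F3A0.
Add column by column in base 16, right to left:
  0+F = F
  A+8 = 2 carry 1
  3+9+1 = D
  F+D = C carry 1
  6+D+1 = 4 carry 1
  B+D+1 = 9 carry 1
  1+2+1 = 4
  7+B = 2 carry 1
  final carry 1

0x12494CD2F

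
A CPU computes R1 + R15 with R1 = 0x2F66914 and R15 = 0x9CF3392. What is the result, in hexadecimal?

0xCC59CA6

Add column by column in base 16, right to left:
  4+2 = 6
  1+9 = A
  9+3 = C
  6+3 = 9
  6+F = 5 carry 1
  F+C+1 = C carry 1
  2+9+1 = C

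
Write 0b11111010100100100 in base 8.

Group the bits in threes: 011 111 010 100 100 100 → 372444.

0o372444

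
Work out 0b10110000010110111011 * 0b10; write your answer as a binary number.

Multiply each base-2 digit by 2, carrying:
  1×2 = 2 → write 0 carry 1
  1×2+1 = 3 → write 1 carry 1
  0×2+1 = 1 → write 1
  1×2 = 2 → write 0 carry 1
  1×2+1 = 3 → write 1 carry 1
  1×2+1 = 3 → write 1 carry 1
  0×2+1 = 1 → write 1
  1×2 = 2 → write 0 carry 1
  1×2+1 = 3 → write 1 carry 1
  0×2+1 = 1 → write 1
  1×2 = 2 → write 0 carry 1
  0×2+1 = 1 → write 1
  0×2 = 0 → write 0
  0×2 = 0 → write 0
  0×2 = 0 → write 0
  0×2 = 0 → write 0
  1×2 = 2 → write 0 carry 1
  1×2+1 = 3 → write 1 carry 1
  0×2+1 = 1 → write 1
  1×2 = 2 → write 0 carry 1
  remaining carry: 1

0b101100000101101110110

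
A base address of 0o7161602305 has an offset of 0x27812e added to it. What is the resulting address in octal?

0x27812e = 0o11700456 in octal.
Add column by column in base 8, right to left:
  5+6 = 3 carry 1
  0+5+1 = 6
  3+4 = 7
  2+0 = 2
  0+0 = 0
  6+7 = 5 carry 1
  1+1+1 = 3
  6+1 = 7
  1+0 = 1
  7+0 = 7

0o7173502763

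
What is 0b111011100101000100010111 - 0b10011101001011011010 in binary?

Subtract column by column in base 2:
  1-0 → 1
  1-1 → 0
  1-0 → 1
  0-1 → 1 (borrow)
  1-1-1 → 1 (borrow)
  0-0-1 → 1 (borrow)
  0-1-1 → 0 (borrow)
  0-1-1 → 0 (borrow)
  1-0-1 → 0
  0-1 → 1 (borrow)
  0-0-1 → 1 (borrow)
  0-0-1 → 1 (borrow)
  1-1-1 → 1 (borrow)
  0-0-1 → 1 (borrow)
  1-1-1 → 1 (borrow)
  0-1-1 → 0 (borrow)
  0-1-1 → 0 (borrow)
  1-0-1 → 0
  1-0 → 1
  1-1 → 0
  0-0 → 0
  1-0 → 1
  1-0 → 1
  1-0 → 1

0b111001000111111000111101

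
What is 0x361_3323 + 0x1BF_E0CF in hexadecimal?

Add column by column in base 16, right to left:
  3+F = 2 carry 1
  2+C+1 = F
  3+0 = 3
  3+E = 1 carry 1
  1+F+1 = 1 carry 1
  6+B+1 = 2 carry 1
  3+1+1 = 5

0x52113F2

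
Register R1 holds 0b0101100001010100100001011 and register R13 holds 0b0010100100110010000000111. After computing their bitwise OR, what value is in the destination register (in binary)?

0b0111100101110110100001111

OR bit by bit (1 where either bit is 1):
  0101100001010100100001011
| 0010100100110010000000111
= 0111100101110110100001111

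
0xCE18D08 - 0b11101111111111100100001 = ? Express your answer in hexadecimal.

0xC698DE7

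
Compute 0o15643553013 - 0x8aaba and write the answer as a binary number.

0b1101110100001100010101101010001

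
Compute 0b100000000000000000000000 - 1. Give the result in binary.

0b11111111111111111111111

The trailing 23 digits are 0, so subtracting 1 borrows through: they become 1 and the next digit up decrements.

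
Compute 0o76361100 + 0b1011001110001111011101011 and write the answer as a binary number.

0o76361100 = 0b111110011110001001000000 in binary.
Add column by column in base 2, right to left:
  0+1 = 1
  0+1 = 1
  0+0 = 0
  0+1 = 1
  0+0 = 0
  0+1 = 1
  1+1 = 0 carry 1
  0+1+1 = 0 carry 1
  0+0+1 = 1
  1+1 = 0 carry 1
  0+1+1 = 0 carry 1
  0+1+1 = 0 carry 1
  0+1+1 = 0 carry 1
  1+0+1 = 0 carry 1
  1+0+1 = 0 carry 1
  1+0+1 = 0 carry 1
  1+1+1 = 1 carry 1
  0+1+1 = 0 carry 1
  0+1+1 = 0 carry 1
  1+0+1 = 0 carry 1
  1+0+1 = 0 carry 1
  1+1+1 = 1 carry 1
  1+1+1 = 1 carry 1
  1+0+1 = 0 carry 1
  0+1+1 = 0 carry 1
  final carry 1

0b10011000010000000100101011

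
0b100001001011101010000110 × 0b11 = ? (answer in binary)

0b1100011100010111110010010

Multiply each base-2 digit by 3, carrying:
  0×3 = 0 → write 0
  1×3 = 3 → write 1 carry 1
  1×3+1 = 4 → write 0 carry 2
  0×3+2 = 2 → write 0 carry 1
  0×3+1 = 1 → write 1
  0×3 = 0 → write 0
  0×3 = 0 → write 0
  1×3 = 3 → write 1 carry 1
  0×3+1 = 1 → write 1
  1×3 = 3 → write 1 carry 1
  0×3+1 = 1 → write 1
  1×3 = 3 → write 1 carry 1
  1×3+1 = 4 → write 0 carry 2
  1×3+2 = 5 → write 1 carry 2
  0×3+2 = 2 → write 0 carry 1
  1×3+1 = 4 → write 0 carry 2
  0×3+2 = 2 → write 0 carry 1
  0×3+1 = 1 → write 1
  1×3 = 3 → write 1 carry 1
  0×3+1 = 1 → write 1
  0×3 = 0 → write 0
  0×3 = 0 → write 0
  0×3 = 0 → write 0
  1×3 = 3 → write 1 carry 1
  remaining carry: 1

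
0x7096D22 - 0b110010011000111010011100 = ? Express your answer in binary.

0b110001111111101111010000110

0x7096D22 = 0b111000010010110110100100010 in binary.
Subtract column by column in base 2:
  0-0 → 0
  1-0 → 1
  0-1 → 1 (borrow)
  0-1-1 → 0 (borrow)
  0-1-1 → 0 (borrow)
  1-0-1 → 0
  0-0 → 0
  0-1 → 1 (borrow)
  1-0-1 → 0
  0-1 → 1 (borrow)
  1-1-1 → 1 (borrow)
  1-1-1 → 1 (borrow)
  0-0-1 → 1 (borrow)
  1-0-1 → 0
  1-0 → 1
  0-1 → 1 (borrow)
  1-1-1 → 1 (borrow)
  0-0-1 → 1 (borrow)
  0-0-1 → 1 (borrow)
  1-1-1 → 1 (borrow)
  0-0-1 → 1 (borrow)
  0-0-1 → 1 (borrow)
  0-1-1 → 0 (borrow)
  0-1-1 → 0 (borrow)
  1-0-1 → 0
  1-0 → 1
  1-0 → 1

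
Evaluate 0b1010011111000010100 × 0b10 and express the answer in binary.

0b10100111110000101000

Multiply each base-2 digit by 2, carrying:
  0×2 = 0 → write 0
  0×2 = 0 → write 0
  1×2 = 2 → write 0 carry 1
  0×2+1 = 1 → write 1
  1×2 = 2 → write 0 carry 1
  0×2+1 = 1 → write 1
  0×2 = 0 → write 0
  0×2 = 0 → write 0
  0×2 = 0 → write 0
  1×2 = 2 → write 0 carry 1
  1×2+1 = 3 → write 1 carry 1
  1×2+1 = 3 → write 1 carry 1
  1×2+1 = 3 → write 1 carry 1
  1×2+1 = 3 → write 1 carry 1
  0×2+1 = 1 → write 1
  0×2 = 0 → write 0
  1×2 = 2 → write 0 carry 1
  0×2+1 = 1 → write 1
  1×2 = 2 → write 0 carry 1
  remaining carry: 1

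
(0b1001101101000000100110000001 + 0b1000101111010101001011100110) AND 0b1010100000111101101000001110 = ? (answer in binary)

Add column by column in base 2, right to left:
  1+0 = 1
  0+1 = 1
  0+1 = 1
  0+0 = 0
  0+0 = 0
  0+1 = 1
  0+1 = 1
  1+1 = 0 carry 1
  1+0+1 = 0 carry 1
  0+1+1 = 0 carry 1
  0+0+1 = 1
  1+0 = 1
  0+1 = 1
  0+0 = 0
  0+1 = 1
  0+0 = 0
  0+1 = 1
  0+0 = 0
  1+1 = 0 carry 1
  0+1+1 = 0 carry 1
  1+1+1 = 1 carry 1
  1+1+1 = 1 carry 1
  0+0+1 = 1
  1+1 = 0 carry 1
  1+0+1 = 0 carry 1
  0+0+1 = 1
  0+0 = 0
  1+1 = 0 carry 1
  final carry 1
Sum = 0b10010011100010101110001100111; now AND with 0b1010100000111101101000001110:
  10010011100010101110001100111
& 01010100000111101101000001110
= 00010000000010101100000000110

0b10000000010101100000000110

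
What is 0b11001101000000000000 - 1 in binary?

0b11001100111111111111

The trailing 12 digits are 0, so subtracting 1 borrows through: they become 1 and the next digit up decrements.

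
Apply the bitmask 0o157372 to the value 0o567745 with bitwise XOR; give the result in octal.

0o430437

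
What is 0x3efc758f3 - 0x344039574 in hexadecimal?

Subtract column by column in base 16:
  3-4 → f (borrow)
  f-7-1 → 7
  8-5 → 3
  5-9 → c (borrow)
  7-3-1 → 3
  c-0 → c
  f-4 → b
  e-4 → a
  3-3 → 0

0xabc3c37f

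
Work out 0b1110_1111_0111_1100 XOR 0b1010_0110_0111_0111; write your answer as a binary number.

XOR bit by bit (1 where the bits differ):
  1110111101111100
^ 1010011001110111
= 0100100100001011

0b0100100100001011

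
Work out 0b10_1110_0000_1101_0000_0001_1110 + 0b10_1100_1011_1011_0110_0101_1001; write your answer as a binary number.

0b101101011001000011001110111

Add column by column in base 2, right to left:
  0+1 = 1
  1+0 = 1
  1+0 = 1
  1+1 = 0 carry 1
  1+1+1 = 1 carry 1
  0+0+1 = 1
  0+1 = 1
  0+0 = 0
  0+0 = 0
  0+1 = 1
  0+1 = 1
  0+0 = 0
  1+1 = 0 carry 1
  0+1+1 = 0 carry 1
  1+0+1 = 0 carry 1
  1+1+1 = 1 carry 1
  0+1+1 = 0 carry 1
  0+1+1 = 0 carry 1
  0+0+1 = 1
  0+1 = 1
  0+0 = 0
  1+0 = 1
  1+1 = 0 carry 1
  1+1+1 = 1 carry 1
  0+0+1 = 1
  1+1 = 0 carry 1
  final carry 1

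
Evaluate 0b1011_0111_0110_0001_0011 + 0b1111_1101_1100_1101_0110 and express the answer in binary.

0b110110101001011101001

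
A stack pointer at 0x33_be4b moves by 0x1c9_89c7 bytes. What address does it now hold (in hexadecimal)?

0x1fd4812

Add column by column in base 16, right to left:
  b+7 = 2 carry 1
  4+c+1 = 1 carry 1
  e+9+1 = 8 carry 1
  b+8+1 = 4 carry 1
  3+9+1 = d
  3+c = f
  0+1 = 1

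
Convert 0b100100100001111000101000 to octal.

0o44417050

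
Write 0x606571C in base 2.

0b110000001100101011100011100

Expand each hex digit to 4 bits: 6=0110 0=0000 6=0110 5=0101 7=0111 1=0001 C=1100.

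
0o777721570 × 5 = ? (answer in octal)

Multiply each base-8 digit by 5, carrying:
  0×5 = 0 → write 0
  7×5 = 35 → write 3 carry 4
  5×5+4 = 29 → write 5 carry 3
  1×5+3 = 8 → write 0 carry 1
  2×5+1 = 11 → write 3 carry 1
  7×5+1 = 36 → write 4 carry 4
  7×5+4 = 39 → write 7 carry 4
  7×5+4 = 39 → write 7 carry 4
  7×5+4 = 39 → write 7 carry 4
  remaining carry: 4

0o4777430530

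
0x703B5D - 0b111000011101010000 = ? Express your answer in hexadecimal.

0b111000011101010000 = 0x38750 in hexadecimal.
Subtract column by column in base 16:
  D-0 → D
  5-5 → 0
  B-7 → 4
  3-8 → B (borrow)
  0-3-1 → C (borrow)
  7-0-1 → 6

0x6CB40D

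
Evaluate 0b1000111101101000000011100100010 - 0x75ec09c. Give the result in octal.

0b1000111101101000000011100100010 = 0o10755003442 in octal.
0x75ec09c = 0o727540234 in octal.
Subtract column by column in base 8:
  2-4 → 6 (borrow)
  4-3-1 → 0
  4-2 → 2
  3-0 → 3
  0-4 → 4 (borrow)
  0-5-1 → 2 (borrow)
  5-7-1 → 5 (borrow)
  5-2-1 → 2
  7-7 → 0
  0-0 → 0
  1-0 → 1

0o10025243206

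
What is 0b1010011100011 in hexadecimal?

0x14e3

Group the bits into nibbles: 0001 0100 1110 0011 → 14e3.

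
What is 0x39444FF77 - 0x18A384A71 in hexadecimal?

Subtract column by column in base 16:
  7-1 → 6
  7-7 → 0
  F-A → 5
  F-4 → B
  4-8 → C (borrow)
  4-3-1 → 0
  4-A → A (borrow)
  9-8-1 → 0
  3-1 → 2

0x20A0CB506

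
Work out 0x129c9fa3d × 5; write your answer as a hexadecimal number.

0x5d0f1e331

Multiply each base-16 digit by 5, carrying:
  d×5 = 65 → write 1 carry 4
  3×5+4 = 19 → write 3 carry 1
  a×5+1 = 51 → write 3 carry 3
  f×5+3 = 78 → write e carry 4
  9×5+4 = 49 → write 1 carry 3
  c×5+3 = 63 → write f carry 3
  9×5+3 = 48 → write 0 carry 3
  2×5+3 = 13 → write d
  1×5 = 5 → write 5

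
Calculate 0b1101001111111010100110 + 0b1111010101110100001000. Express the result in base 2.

0b11100100101101110101110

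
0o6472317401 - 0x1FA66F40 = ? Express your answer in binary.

0b10101010000110010111111000001

0o6472317401 = 0b110100111010011001111100000001 in binary.
0x1FA66F40 = 0b11111101001100110111101000000 in binary.
Subtract column by column in base 2:
  1-0 → 1
  0-0 → 0
  0-0 → 0
  0-0 → 0
  0-0 → 0
  0-0 → 0
  0-1 → 1 (borrow)
  0-0-1 → 1 (borrow)
  1-1-1 → 1 (borrow)
  1-1-1 → 1 (borrow)
  1-1-1 → 1 (borrow)
  1-1-1 → 1 (borrow)
  1-0-1 → 0
  0-1 → 1 (borrow)
  0-1-1 → 0 (borrow)
  1-0-1 → 0
  1-0 → 1
  0-1 → 1 (borrow)
  0-1-1 → 0 (borrow)
  1-0-1 → 0
  0-0 → 0
  1-1 → 0
  1-0 → 1
  1-1 → 0
  0-1 → 1 (borrow)
  0-1-1 → 0 (borrow)
  1-1-1 → 1 (borrow)
  0-1-1 → 0 (borrow)
  1-1-1 → 1 (borrow)
  1-0-1 → 0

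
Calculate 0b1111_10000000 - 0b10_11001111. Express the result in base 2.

Subtract column by column in base 2:
  0-1 → 1 (borrow)
  0-1-1 → 0 (borrow)
  0-1-1 → 0 (borrow)
  0-1-1 → 0 (borrow)
  0-0-1 → 1 (borrow)
  0-0-1 → 1 (borrow)
  0-1-1 → 0 (borrow)
  1-1-1 → 1 (borrow)
  1-0-1 → 0
  1-1 → 0
  1-0 → 1
  1-0 → 1

0b110010110001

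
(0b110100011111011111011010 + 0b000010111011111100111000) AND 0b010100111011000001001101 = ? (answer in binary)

0b10100011011000000000000

Add column by column in base 2, right to left:
  0+0 = 0
  1+0 = 1
  0+0 = 0
  1+1 = 0 carry 1
  1+1+1 = 1 carry 1
  0+1+1 = 0 carry 1
  1+0+1 = 0 carry 1
  1+0+1 = 0 carry 1
  1+1+1 = 1 carry 1
  1+1+1 = 1 carry 1
  1+1+1 = 1 carry 1
  0+1+1 = 0 carry 1
  1+1+1 = 1 carry 1
  1+1+1 = 1 carry 1
  1+0+1 = 0 carry 1
  1+1+1 = 1 carry 1
  1+1+1 = 1 carry 1
  0+1+1 = 0 carry 1
  0+0+1 = 1
  0+1 = 1
  1+0 = 1
  0+0 = 0
  1+0 = 1
  1+0 = 1
Sum = 0b110111011011011100010010; now AND with 0b010100111011000001001101:
  110111011011011100010010
& 010100111011000001001101
= 010100011011000000000000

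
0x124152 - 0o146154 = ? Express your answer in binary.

0b100010111010011100110

0x124152 = 0b100100100000101010010 in binary.
0o146154 = 0b1100110001101100 in binary.
Subtract column by column in base 2:
  0-0 → 0
  1-0 → 1
  0-1 → 1 (borrow)
  0-1-1 → 0 (borrow)
  1-0-1 → 0
  0-1 → 1 (borrow)
  1-1-1 → 1 (borrow)
  0-0-1 → 1 (borrow)
  1-0-1 → 0
  0-0 → 0
  0-1 → 1 (borrow)
  0-1-1 → 0 (borrow)
  0-0-1 → 1 (borrow)
  0-0-1 → 1 (borrow)
  1-1-1 → 1 (borrow)
  0-1-1 → 0 (borrow)
  0-0-1 → 1 (borrow)
  1-0-1 → 0
  0-0 → 0
  0-0 → 0
  1-0 → 1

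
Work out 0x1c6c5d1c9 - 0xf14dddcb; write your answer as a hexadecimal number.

Subtract column by column in base 16:
  9-b → e (borrow)
  c-c-1 → f (borrow)
  1-d-1 → 3 (borrow)
  d-d-1 → f (borrow)
  5-d-1 → 7 (borrow)
  c-4-1 → 7
  6-1 → 5
  c-f → d (borrow)
  1-0-1 → 0

0xd577f3fe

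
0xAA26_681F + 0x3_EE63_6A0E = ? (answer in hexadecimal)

Add column by column in base 16, right to left:
  F+E = D carry 1
  1+0+1 = 2
  8+A = 2 carry 1
  6+6+1 = D
  6+3 = 9
  2+6 = 8
  A+E = 8 carry 1
  A+E+1 = 9 carry 1
  0+3+1 = 4

0x49889D22D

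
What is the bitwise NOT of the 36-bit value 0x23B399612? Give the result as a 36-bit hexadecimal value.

Each hex digit d becomes F−d:
  2→D, 3→C, B→4, 3→C, 9→6, 9→6, 6→9, 1→E, 2→D

0xDC4C669ED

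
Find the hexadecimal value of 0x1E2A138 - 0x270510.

Subtract column by column in base 16:
  8-0 → 8
  3-1 → 2
  1-5 → C (borrow)
  A-0-1 → 9
  2-7 → B (borrow)
  E-2-1 → B
  1-0 → 1

0x1BB9C28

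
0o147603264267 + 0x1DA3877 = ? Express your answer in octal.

0o147771720456

0x1DA3877 = 0o166434167 in octal.
Add column by column in base 8, right to left:
  7+7 = 6 carry 1
  6+6+1 = 5 carry 1
  2+1+1 = 4
  4+4 = 0 carry 1
  6+3+1 = 2 carry 1
  2+4+1 = 7
  3+6 = 1 carry 1
  0+6+1 = 7
  6+1 = 7
  7+0 = 7
  4+0 = 4
  1+0 = 1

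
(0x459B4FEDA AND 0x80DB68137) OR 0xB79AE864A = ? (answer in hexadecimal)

0xB79BE865A

0x459B4FEDA AND 0x80DB68137 = 0x009B48012.
Then OR with 0xB79AE864A.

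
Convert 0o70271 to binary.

Each octal digit is 3 bits: 7=111 0=000 2=010 7=111 1=001.

0b111000010111001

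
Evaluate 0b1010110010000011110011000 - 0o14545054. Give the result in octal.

0o111436554

0b1010110010000011110011000 = 0o126203630 in octal.
Subtract column by column in base 8:
  0-4 → 4 (borrow)
  3-5-1 → 5 (borrow)
  6-0-1 → 5
  3-5 → 6 (borrow)
  0-4-1 → 3 (borrow)
  2-5-1 → 4 (borrow)
  6-4-1 → 1
  2-1 → 1
  1-0 → 1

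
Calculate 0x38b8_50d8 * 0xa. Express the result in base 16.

0x237332870

Multiply each base-16 digit by 10, carrying:
  8×10 = 80 → write 0 carry 5
  d×10+5 = 135 → write 7 carry 8
  0×10+8 = 8 → write 8
  5×10 = 50 → write 2 carry 3
  8×10+3 = 83 → write 3 carry 5
  b×10+5 = 115 → write 3 carry 7
  8×10+7 = 87 → write 7 carry 5
  3×10+5 = 35 → write 3 carry 2
  remaining carry: 2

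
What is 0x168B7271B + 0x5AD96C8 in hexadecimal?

0x16E64BDE3

Add column by column in base 16, right to left:
  B+8 = 3 carry 1
  1+C+1 = E
  7+6 = D
  2+9 = B
  7+D = 4 carry 1
  B+A+1 = 6 carry 1
  8+5+1 = E
  6+0 = 6
  1+0 = 1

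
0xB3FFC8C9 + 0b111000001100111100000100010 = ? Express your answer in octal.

0o27301440353

0xB3FFC8C9 = 0o26377744311 in octal.
0b111000001100111100000100010 = 0o701474042 in octal.
Add column by column in base 8, right to left:
  1+2 = 3
  1+4 = 5
  3+0 = 3
  4+4 = 0 carry 1
  4+7+1 = 4 carry 1
  7+4+1 = 4 carry 1
  7+1+1 = 1 carry 1
  7+0+1 = 0 carry 1
  3+7+1 = 3 carry 1
  6+0+1 = 7
  2+0 = 2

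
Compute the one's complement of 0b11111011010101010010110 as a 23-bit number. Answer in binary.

0b00000100101010101101001

Invert each bit: 11111011010101010010110 → 00000100101010101101001.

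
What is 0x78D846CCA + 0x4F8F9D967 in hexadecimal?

Add column by column in base 16, right to left:
  A+7 = 1 carry 1
  C+6+1 = 3 carry 1
  C+9+1 = 6 carry 1
  6+D+1 = 4 carry 1
  4+9+1 = E
  8+F = 7 carry 1
  D+8+1 = 6 carry 1
  8+F+1 = 8 carry 1
  7+4+1 = C

0xC867E4631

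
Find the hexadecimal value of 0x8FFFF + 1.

0x90000

The trailing 4 digits are F (max in base 16), so adding 1 cascades: they roll to 0 and the next digit up increments.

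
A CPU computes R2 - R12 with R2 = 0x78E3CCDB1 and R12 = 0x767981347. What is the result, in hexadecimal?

Subtract column by column in base 16:
  1-7 → A (borrow)
  B-4-1 → 6
  D-3 → A
  C-1 → B
  C-8 → 4
  3-9 → A (borrow)
  E-7-1 → 6
  8-6 → 2
  7-7 → 0

0x26A4BA6A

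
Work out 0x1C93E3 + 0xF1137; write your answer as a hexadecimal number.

0x2BA51A

Add column by column in base 16, right to left:
  3+7 = A
  E+3 = 1 carry 1
  3+1+1 = 5
  9+1 = A
  C+F = B carry 1
  1+0+1 = 2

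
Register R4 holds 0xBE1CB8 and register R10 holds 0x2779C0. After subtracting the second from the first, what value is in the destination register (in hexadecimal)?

0x96A2F8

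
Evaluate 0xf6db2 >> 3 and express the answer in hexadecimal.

0x1edb6

3 bits is not a whole number of base-16 digits; in binary: 11110110110110110010 >> 3 = 11110110110110110.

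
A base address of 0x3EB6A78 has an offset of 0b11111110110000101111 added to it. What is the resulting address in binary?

0b11111110110101011010100111

0x3EB6A78 = 0b11111010110110101001111000 in binary.
Add column by column in base 2, right to left:
  0+1 = 1
  0+1 = 1
  0+1 = 1
  1+1 = 0 carry 1
  1+0+1 = 0 carry 1
  1+1+1 = 1 carry 1
  1+0+1 = 0 carry 1
  0+0+1 = 1
  0+0 = 0
  1+0 = 1
  0+1 = 1
  1+1 = 0 carry 1
  0+0+1 = 1
  1+1 = 0 carry 1
  1+1+1 = 1 carry 1
  0+1+1 = 0 carry 1
  1+1+1 = 1 carry 1
  1+1+1 = 1 carry 1
  0+1+1 = 0 carry 1
  1+1+1 = 1 carry 1
  0+0+1 = 1
  1+0 = 1
  1+0 = 1
  1+0 = 1
  1+0 = 1
  1+0 = 1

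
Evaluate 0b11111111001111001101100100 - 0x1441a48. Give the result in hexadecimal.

0b11111111001111001101100100 = 0x3fcf364 in hexadecimal.
Subtract column by column in base 16:
  4-8 → c (borrow)
  6-4-1 → 1
  3-a → 9 (borrow)
  f-1-1 → d
  c-4 → 8
  f-4 → b
  3-1 → 2

0x2b8d91c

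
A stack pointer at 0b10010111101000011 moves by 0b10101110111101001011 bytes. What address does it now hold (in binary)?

0b11000001111010001110

Add column by column in base 2, right to left:
  1+1 = 0 carry 1
  1+1+1 = 1 carry 1
  0+0+1 = 1
  0+1 = 1
  0+0 = 0
  0+0 = 0
  1+1 = 0 carry 1
  0+0+1 = 1
  1+1 = 0 carry 1
  1+1+1 = 1 carry 1
  1+1+1 = 1 carry 1
  1+1+1 = 1 carry 1
  0+0+1 = 1
  1+1 = 0 carry 1
  0+1+1 = 0 carry 1
  0+1+1 = 0 carry 1
  1+0+1 = 0 carry 1
  0+1+1 = 0 carry 1
  0+0+1 = 1
  0+1 = 1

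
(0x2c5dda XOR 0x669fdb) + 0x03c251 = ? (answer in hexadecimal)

0x4e8452

First 0x2c5dda XOR 0x669fdb = 0x4ac201.
Add column by column in base 16, right to left:
  1+1 = 2
  0+5 = 5
  2+2 = 4
  c+c = 8 carry 1
  a+3+1 = e
  4+0 = 4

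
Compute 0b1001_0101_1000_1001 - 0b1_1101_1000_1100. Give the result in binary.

Subtract column by column in base 2:
  1-0 → 1
  0-0 → 0
  0-1 → 1 (borrow)
  1-1-1 → 1 (borrow)
  0-0-1 → 1 (borrow)
  0-0-1 → 1 (borrow)
  0-0-1 → 1 (borrow)
  1-1-1 → 1 (borrow)
  1-1-1 → 1 (borrow)
  0-0-1 → 1 (borrow)
  1-1-1 → 1 (borrow)
  0-1-1 → 0 (borrow)
  1-1-1 → 1 (borrow)
  0-0-1 → 1 (borrow)
  0-0-1 → 1 (borrow)
  1-0-1 → 0

0b111011111111101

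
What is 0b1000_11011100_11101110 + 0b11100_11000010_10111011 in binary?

0b1001011001111110101001

Add column by column in base 2, right to left:
  0+1 = 1
  1+1 = 0 carry 1
  1+0+1 = 0 carry 1
  1+1+1 = 1 carry 1
  0+1+1 = 0 carry 1
  1+1+1 = 1 carry 1
  1+0+1 = 0 carry 1
  1+1+1 = 1 carry 1
  0+0+1 = 1
  0+1 = 1
  1+0 = 1
  1+0 = 1
  1+0 = 1
  0+0 = 0
  1+1 = 0 carry 1
  1+1+1 = 1 carry 1
  0+0+1 = 1
  0+0 = 0
  0+1 = 1
  1+1 = 0 carry 1
  0+1+1 = 0 carry 1
  final carry 1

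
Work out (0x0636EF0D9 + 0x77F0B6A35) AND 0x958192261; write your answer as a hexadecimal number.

0x140180200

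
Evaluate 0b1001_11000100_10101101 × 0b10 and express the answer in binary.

0b100111000100101011010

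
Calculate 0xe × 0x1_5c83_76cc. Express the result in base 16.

Multiply each base-16 digit by 14, carrying:
  c×14 = 168 → write 8 carry 10
  c×14+10 = 178 → write 2 carry 11
  6×14+11 = 95 → write f carry 5
  7×14+5 = 103 → write 7 carry 6
  3×14+6 = 48 → write 0 carry 3
  8×14+3 = 115 → write 3 carry 7
  c×14+7 = 175 → write f carry 10
  5×14+10 = 80 → write 0 carry 5
  1×14+5 = 19 → write 3 carry 1
  remaining carry: 1

0x130f307f28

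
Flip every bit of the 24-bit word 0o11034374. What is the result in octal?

0o66743403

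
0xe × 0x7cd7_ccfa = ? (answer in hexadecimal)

0x6d3cd35ac

Multiply each base-16 digit by 14, carrying:
  a×14 = 140 → write c carry 8
  f×14+8 = 218 → write a carry 13
  c×14+13 = 181 → write 5 carry 11
  c×14+11 = 179 → write 3 carry 11
  7×14+11 = 109 → write d carry 6
  d×14+6 = 188 → write c carry 11
  c×14+11 = 179 → write 3 carry 11
  7×14+11 = 109 → write d carry 6
  remaining carry: 6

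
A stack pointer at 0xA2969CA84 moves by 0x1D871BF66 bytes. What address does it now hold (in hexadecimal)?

Add column by column in base 16, right to left:
  4+6 = A
  8+6 = E
  A+F = 9 carry 1
  C+B+1 = 8 carry 1
  9+1+1 = B
  6+7 = D
  9+8 = 1 carry 1
  2+D+1 = 0 carry 1
  A+1+1 = C

0xC01DB89EA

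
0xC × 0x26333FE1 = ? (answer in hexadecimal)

Multiply each base-16 digit by 12, carrying:
  1×12 = 12 → write C
  E×12 = 168 → write 8 carry 10
  F×12+10 = 190 → write E carry 11
  3×12+11 = 47 → write F carry 2
  3×12+2 = 38 → write 6 carry 2
  3×12+2 = 38 → write 6 carry 2
  6×12+2 = 74 → write A carry 4
  2×12+4 = 28 → write C carry 1
  remaining carry: 1

0x1CA66FE8C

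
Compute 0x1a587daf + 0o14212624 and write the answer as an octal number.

0o3242311503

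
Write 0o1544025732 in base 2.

0b1101100100000010101111011010

Each octal digit is 3 bits: 1=001 5=101 4=100 4=100 0=000 2=010 5=101 7=111 3=011 2=010.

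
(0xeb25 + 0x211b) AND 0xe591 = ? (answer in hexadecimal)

Add column by column in base 16, right to left:
  5+b = 0 carry 1
  2+1+1 = 4
  b+1 = c
  e+2 = 0 carry 1
  final carry 1
Sum = 0x10c40; now AND with 0xe591:
  1&0=0, 0&e=0, c&5=4, 4&9=0, 0&1=0

0x400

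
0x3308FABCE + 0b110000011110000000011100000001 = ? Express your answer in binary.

0b1101100001000001111011001011001111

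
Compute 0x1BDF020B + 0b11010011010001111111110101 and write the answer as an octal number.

0x1BDF020B = 0o3367601013 in octal.
0b11010011010001111111110101 = 0o323217765 in octal.
Add column by column in base 8, right to left:
  3+5 = 0 carry 1
  1+6+1 = 0 carry 1
  0+7+1 = 0 carry 1
  1+7+1 = 1 carry 1
  0+1+1 = 2
  6+2 = 0 carry 1
  7+3+1 = 3 carry 1
  6+2+1 = 1 carry 1
  3+3+1 = 7
  3+0 = 3

0o3713021000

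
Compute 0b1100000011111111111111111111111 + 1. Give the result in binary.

0b1100000100000000000000000000000

The trailing 23 digits are 1 (max in base 2), so adding 1 cascades: they roll to 0 and the next digit up increments.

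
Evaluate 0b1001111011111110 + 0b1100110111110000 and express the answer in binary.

Add column by column in base 2, right to left:
  0+0 = 0
  1+0 = 1
  1+0 = 1
  1+0 = 1
  1+1 = 0 carry 1
  1+1+1 = 1 carry 1
  1+1+1 = 1 carry 1
  1+1+1 = 1 carry 1
  0+1+1 = 0 carry 1
  1+0+1 = 0 carry 1
  1+1+1 = 1 carry 1
  1+1+1 = 1 carry 1
  1+0+1 = 0 carry 1
  0+0+1 = 1
  0+1 = 1
  1+1 = 0 carry 1
  final carry 1

0b10110110011101110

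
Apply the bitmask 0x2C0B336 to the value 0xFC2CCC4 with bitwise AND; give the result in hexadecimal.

0x2C08004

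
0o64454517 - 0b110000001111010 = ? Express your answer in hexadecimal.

0xd1f8d5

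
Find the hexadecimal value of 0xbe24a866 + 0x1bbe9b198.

0x27a0e59fe

Add column by column in base 16, right to left:
  6+8 = e
  6+9 = f
  8+1 = 9
  a+b = 5 carry 1
  4+9+1 = e
  2+e = 0 carry 1
  e+b+1 = a carry 1
  b+b+1 = 7 carry 1
  0+1+1 = 2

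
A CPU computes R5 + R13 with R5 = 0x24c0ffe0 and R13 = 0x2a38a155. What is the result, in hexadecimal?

Add column by column in base 16, right to left:
  0+5 = 5
  e+5 = 3 carry 1
  f+1+1 = 1 carry 1
  f+a+1 = a carry 1
  0+8+1 = 9
  c+3 = f
  4+a = e
  2+2 = 4

0x4ef9a135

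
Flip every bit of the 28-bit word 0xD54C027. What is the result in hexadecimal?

0x2AB3FD8

Each hex digit d becomes F−d:
  D→2, 5→A, 4→B, C→3, 0→F, 2→D, 7→8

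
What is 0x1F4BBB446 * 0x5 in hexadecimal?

Multiply each base-16 digit by 5, carrying:
  6×5 = 30 → write E carry 1
  4×5+1 = 21 → write 5 carry 1
  4×5+1 = 21 → write 5 carry 1
  B×5+1 = 56 → write 8 carry 3
  B×5+3 = 58 → write A carry 3
  B×5+3 = 58 → write A carry 3
  4×5+3 = 23 → write 7 carry 1
  F×5+1 = 76 → write C carry 4
  1×5+4 = 9 → write 9

0x9C7AA855E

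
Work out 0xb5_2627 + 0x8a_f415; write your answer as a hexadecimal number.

0x1401a3c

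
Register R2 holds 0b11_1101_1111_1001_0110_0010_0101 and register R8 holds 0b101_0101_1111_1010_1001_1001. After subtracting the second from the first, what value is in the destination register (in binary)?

Subtract column by column in base 2:
  1-1 → 0
  0-0 → 0
  1-0 → 1
  0-1 → 1 (borrow)
  0-1-1 → 0 (borrow)
  1-0-1 → 0
  0-0 → 0
  0-1 → 1 (borrow)
  0-0-1 → 1 (borrow)
  1-1-1 → 1 (borrow)
  1-0-1 → 0
  0-1 → 1 (borrow)
  1-1-1 → 1 (borrow)
  0-1-1 → 0 (borrow)
  0-1-1 → 0 (borrow)
  1-1-1 → 1 (borrow)
  1-1-1 → 1 (borrow)
  1-0-1 → 0
  1-1 → 0
  1-0 → 1
  1-1 → 0
  0-0 → 0
  1-1 → 0
  1-0 → 1
  1-0 → 1
  1-0 → 1

0b11100010011001101110001100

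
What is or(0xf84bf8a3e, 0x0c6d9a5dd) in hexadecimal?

OR each hex digit independently (no carries):
  f|0=f, 8|c=c, 4|6=6, b|d=f, f|9=f, 8|a=a, a|5=f, 3|d=f, e|d=f

0xfc6ffafff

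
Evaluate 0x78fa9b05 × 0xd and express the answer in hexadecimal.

Multiply each base-16 digit by 13, carrying:
  5×13 = 65 → write 1 carry 4
  0×13+4 = 4 → write 4
  b×13 = 143 → write f carry 8
  9×13+8 = 125 → write d carry 7
  a×13+7 = 137 → write 9 carry 8
  f×13+8 = 203 → write b carry 12
  8×13+12 = 116 → write 4 carry 7
  7×13+7 = 98 → write 2 carry 6
  remaining carry: 6

0x624b9df41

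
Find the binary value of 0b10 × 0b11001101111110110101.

Multiply each base-2 digit by 2, carrying:
  1×2 = 2 → write 0 carry 1
  0×2+1 = 1 → write 1
  1×2 = 2 → write 0 carry 1
  0×2+1 = 1 → write 1
  1×2 = 2 → write 0 carry 1
  1×2+1 = 3 → write 1 carry 1
  0×2+1 = 1 → write 1
  1×2 = 2 → write 0 carry 1
  1×2+1 = 3 → write 1 carry 1
  1×2+1 = 3 → write 1 carry 1
  1×2+1 = 3 → write 1 carry 1
  1×2+1 = 3 → write 1 carry 1
  1×2+1 = 3 → write 1 carry 1
  0×2+1 = 1 → write 1
  1×2 = 2 → write 0 carry 1
  1×2+1 = 3 → write 1 carry 1
  0×2+1 = 1 → write 1
  0×2 = 0 → write 0
  1×2 = 2 → write 0 carry 1
  1×2+1 = 3 → write 1 carry 1
  remaining carry: 1

0b110011011111101101010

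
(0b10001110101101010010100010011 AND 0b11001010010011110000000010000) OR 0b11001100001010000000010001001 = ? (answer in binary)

0b11001110001011010000010011001

0b10001110101101010010100010011 AND 0b11001010010011110000000010000 = 0b10001010000001010000000010000.
Then OR with 0b11001100001010000000010001001.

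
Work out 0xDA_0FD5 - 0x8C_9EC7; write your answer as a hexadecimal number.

Subtract column by column in base 16:
  5-7 → E (borrow)
  D-C-1 → 0
  F-E → 1
  0-9 → 7 (borrow)
  A-C-1 → D (borrow)
  D-8-1 → 4

0x4D710E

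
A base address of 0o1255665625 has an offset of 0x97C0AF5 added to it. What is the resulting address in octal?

0x97C0AF5 = 0o1137005365 in octal.
Add column by column in base 8, right to left:
  5+5 = 2 carry 1
  2+6+1 = 1 carry 1
  6+3+1 = 2 carry 1
  5+5+1 = 3 carry 1
  6+0+1 = 7
  6+0 = 6
  5+7 = 4 carry 1
  5+3+1 = 1 carry 1
  2+1+1 = 4
  1+1 = 2

0o2414673212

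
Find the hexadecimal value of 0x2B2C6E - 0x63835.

0x24F439

Subtract column by column in base 16:
  E-5 → 9
  6-3 → 3
  C-8 → 4
  2-3 → F (borrow)
  B-6-1 → 4
  2-0 → 2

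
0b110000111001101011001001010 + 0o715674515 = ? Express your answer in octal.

0o1525047627

0b110000111001101011001001010 = 0o607153112 in octal.
Add column by column in base 8, right to left:
  2+5 = 7
  1+1 = 2
  1+5 = 6
  3+4 = 7
  5+7 = 4 carry 1
  1+6+1 = 0 carry 1
  7+5+1 = 5 carry 1
  0+1+1 = 2
  6+7 = 5 carry 1
  final carry 1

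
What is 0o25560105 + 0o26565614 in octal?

Add column by column in base 8, right to left:
  5+4 = 1 carry 1
  0+1+1 = 2
  1+6 = 7
  0+5 = 5
  6+6 = 4 carry 1
  5+5+1 = 3 carry 1
  5+6+1 = 4 carry 1
  2+2+1 = 5

0o54345721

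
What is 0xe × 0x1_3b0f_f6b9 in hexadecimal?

0x113adf7e1e

Multiply each base-16 digit by 14, carrying:
  9×14 = 126 → write e carry 7
  b×14+7 = 161 → write 1 carry 10
  6×14+10 = 94 → write e carry 5
  f×14+5 = 215 → write 7 carry 13
  f×14+13 = 223 → write f carry 13
  0×14+13 = 13 → write d
  b×14 = 154 → write a carry 9
  3×14+9 = 51 → write 3 carry 3
  1×14+3 = 17 → write 1 carry 1
  remaining carry: 1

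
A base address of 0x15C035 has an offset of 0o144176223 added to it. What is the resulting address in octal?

0x15C035 = 0o5340065 in octal.
Add column by column in base 8, right to left:
  5+3 = 0 carry 1
  6+2+1 = 1 carry 1
  0+2+1 = 3
  0+6 = 6
  4+7 = 3 carry 1
  3+1+1 = 5
  5+4 = 1 carry 1
  0+4+1 = 5
  0+1 = 1

0o151536310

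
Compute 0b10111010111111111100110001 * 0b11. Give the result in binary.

Multiply each base-2 digit by 3, carrying:
  1×3 = 3 → write 1 carry 1
  0×3+1 = 1 → write 1
  0×3 = 0 → write 0
  0×3 = 0 → write 0
  1×3 = 3 → write 1 carry 1
  1×3+1 = 4 → write 0 carry 2
  0×3+2 = 2 → write 0 carry 1
  0×3+1 = 1 → write 1
  1×3 = 3 → write 1 carry 1
  1×3+1 = 4 → write 0 carry 2
  1×3+2 = 5 → write 1 carry 2
  1×3+2 = 5 → write 1 carry 2
  1×3+2 = 5 → write 1 carry 2
  1×3+2 = 5 → write 1 carry 2
  1×3+2 = 5 → write 1 carry 2
  1×3+2 = 5 → write 1 carry 2
  1×3+2 = 5 → write 1 carry 2
  1×3+2 = 5 → write 1 carry 2
  0×3+2 = 2 → write 0 carry 1
  1×3+1 = 4 → write 0 carry 2
  0×3+2 = 2 → write 0 carry 1
  1×3+1 = 4 → write 0 carry 2
  1×3+2 = 5 → write 1 carry 2
  1×3+2 = 5 → write 1 carry 2
  0×3+2 = 2 → write 0 carry 1
  1×3+1 = 4 → write 0 carry 2
  remaining carry: 10

0b1000110000111111110110010011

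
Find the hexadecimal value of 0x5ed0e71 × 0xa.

Multiply each base-16 digit by 10, carrying:
  1×10 = 10 → write a
  7×10 = 70 → write 6 carry 4
  e×10+4 = 144 → write 0 carry 9
  0×10+9 = 9 → write 9
  d×10 = 130 → write 2 carry 8
  e×10+8 = 148 → write 4 carry 9
  5×10+9 = 59 → write b carry 3
  remaining carry: 3

0x3b42906a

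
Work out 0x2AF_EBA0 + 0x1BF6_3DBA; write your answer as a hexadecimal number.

Add column by column in base 16, right to left:
  0+A = A
  A+B = 5 carry 1
  B+D+1 = 9 carry 1
  E+3+1 = 2 carry 1
  F+6+1 = 6 carry 1
  A+F+1 = A carry 1
  2+B+1 = E
  0+1 = 1

0x1EA6295A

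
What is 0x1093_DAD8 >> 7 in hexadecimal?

7 bits is not a whole number of base-16 digits; in binary: 10000100100111101101011011000 >> 7 = 1000010010011110110101.

0x2127B5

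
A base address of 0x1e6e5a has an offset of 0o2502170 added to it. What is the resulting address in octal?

0x1e6e5a = 0o7467132 in octal.
Add column by column in base 8, right to left:
  2+0 = 2
  3+7 = 2 carry 1
  1+1+1 = 3
  7+2 = 1 carry 1
  6+0+1 = 7
  4+5 = 1 carry 1
  7+2+1 = 2 carry 1
  final carry 1

0o12171322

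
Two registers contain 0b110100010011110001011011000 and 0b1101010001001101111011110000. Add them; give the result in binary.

0b10011110011101100000111001000

Add column by column in base 2, right to left:
  0+0 = 0
  0+0 = 0
  0+0 = 0
  1+0 = 1
  1+1 = 0 carry 1
  0+1+1 = 0 carry 1
  1+1+1 = 1 carry 1
  1+1+1 = 1 carry 1
  0+0+1 = 1
  1+1 = 0 carry 1
  0+1+1 = 0 carry 1
  0+1+1 = 0 carry 1
  0+1+1 = 0 carry 1
  1+0+1 = 0 carry 1
  1+1+1 = 1 carry 1
  1+1+1 = 1 carry 1
  1+0+1 = 0 carry 1
  0+0+1 = 1
  0+1 = 1
  1+0 = 1
  0+0 = 0
  0+0 = 0
  0+1 = 1
  1+0 = 1
  0+1 = 1
  1+0 = 1
  1+1 = 0 carry 1
  0+1+1 = 0 carry 1
  final carry 1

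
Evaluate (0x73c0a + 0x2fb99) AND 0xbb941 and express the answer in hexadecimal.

0xa3101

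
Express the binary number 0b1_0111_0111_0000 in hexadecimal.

0x1770

Group the bits into nibbles: 0001 0111 0111 0000 → 1770.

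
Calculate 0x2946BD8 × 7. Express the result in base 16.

Multiply each base-16 digit by 7, carrying:
  8×7 = 56 → write 8 carry 3
  D×7+3 = 94 → write E carry 5
  B×7+5 = 82 → write 2 carry 5
  6×7+5 = 47 → write F carry 2
  4×7+2 = 30 → write E carry 1
  9×7+1 = 64 → write 0 carry 4
  2×7+4 = 18 → write 2 carry 1
  remaining carry: 1

0x120EF2E8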